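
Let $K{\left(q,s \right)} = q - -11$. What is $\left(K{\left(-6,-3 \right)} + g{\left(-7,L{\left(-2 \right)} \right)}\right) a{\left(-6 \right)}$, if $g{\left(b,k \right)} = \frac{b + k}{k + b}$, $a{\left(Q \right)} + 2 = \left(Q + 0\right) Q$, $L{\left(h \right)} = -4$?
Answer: $204$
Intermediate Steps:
$a{\left(Q \right)} = -2 + Q^{2}$ ($a{\left(Q \right)} = -2 + \left(Q + 0\right) Q = -2 + Q Q = -2 + Q^{2}$)
$K{\left(q,s \right)} = 11 + q$ ($K{\left(q,s \right)} = q + 11 = 11 + q$)
$g{\left(b,k \right)} = 1$ ($g{\left(b,k \right)} = \frac{b + k}{b + k} = 1$)
$\left(K{\left(-6,-3 \right)} + g{\left(-7,L{\left(-2 \right)} \right)}\right) a{\left(-6 \right)} = \left(\left(11 - 6\right) + 1\right) \left(-2 + \left(-6\right)^{2}\right) = \left(5 + 1\right) \left(-2 + 36\right) = 6 \cdot 34 = 204$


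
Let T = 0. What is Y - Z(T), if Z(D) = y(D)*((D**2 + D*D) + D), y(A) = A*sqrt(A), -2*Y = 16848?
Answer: -8424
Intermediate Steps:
Y = -8424 (Y = -1/2*16848 = -8424)
y(A) = A**(3/2)
Z(D) = D**(3/2)*(D + 2*D**2) (Z(D) = D**(3/2)*((D**2 + D*D) + D) = D**(3/2)*((D**2 + D**2) + D) = D**(3/2)*(2*D**2 + D) = D**(3/2)*(D + 2*D**2))
Y - Z(T) = -8424 - 0**(5/2)*(1 + 2*0) = -8424 - 0*(1 + 0) = -8424 - 0 = -8424 - 1*0 = -8424 + 0 = -8424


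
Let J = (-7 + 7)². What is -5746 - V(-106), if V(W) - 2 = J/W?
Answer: -5748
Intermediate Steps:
J = 0 (J = 0² = 0)
V(W) = 2 (V(W) = 2 + 0/W = 2 + 0 = 2)
-5746 - V(-106) = -5746 - 1*2 = -5746 - 2 = -5748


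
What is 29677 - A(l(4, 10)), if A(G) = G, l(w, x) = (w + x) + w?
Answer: 29659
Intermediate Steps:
l(w, x) = x + 2*w
29677 - A(l(4, 10)) = 29677 - (10 + 2*4) = 29677 - (10 + 8) = 29677 - 1*18 = 29677 - 18 = 29659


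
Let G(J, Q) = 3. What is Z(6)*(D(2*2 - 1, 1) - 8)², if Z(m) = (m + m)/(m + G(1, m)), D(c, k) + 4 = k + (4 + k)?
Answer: 48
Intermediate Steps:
D(c, k) = 2*k (D(c, k) = -4 + (k + (4 + k)) = -4 + (4 + 2*k) = 2*k)
Z(m) = 2*m/(3 + m) (Z(m) = (m + m)/(m + 3) = (2*m)/(3 + m) = 2*m/(3 + m))
Z(6)*(D(2*2 - 1, 1) - 8)² = (2*6/(3 + 6))*(2*1 - 8)² = (2*6/9)*(2 - 8)² = (2*6*(⅑))*(-6)² = (4/3)*36 = 48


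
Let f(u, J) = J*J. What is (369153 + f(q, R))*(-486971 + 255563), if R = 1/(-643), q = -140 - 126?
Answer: -35318863222226784/413449 ≈ -8.5425e+10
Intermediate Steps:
q = -266
R = -1/643 ≈ -0.0015552
f(u, J) = J²
(369153 + f(q, R))*(-486971 + 255563) = (369153 + (-1/643)²)*(-486971 + 255563) = (369153 + 1/413449)*(-231408) = (152625938698/413449)*(-231408) = -35318863222226784/413449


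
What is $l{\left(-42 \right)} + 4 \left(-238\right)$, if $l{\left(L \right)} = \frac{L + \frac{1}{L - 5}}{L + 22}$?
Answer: $- \frac{178581}{188} \approx -949.9$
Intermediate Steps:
$l{\left(L \right)} = \frac{L + \frac{1}{-5 + L}}{22 + L}$
$l{\left(-42 \right)} + 4 \left(-238\right) = \frac{1 + \left(-42\right)^{2} - -210}{-110 + \left(-42\right)^{2} + 17 \left(-42\right)} + 4 \left(-238\right) = \frac{1 + 1764 + 210}{-110 + 1764 - 714} - 952 = \frac{1}{940} \cdot 1975 - 952 = \frac{395}{188} - 952 = - \frac{178581}{188}$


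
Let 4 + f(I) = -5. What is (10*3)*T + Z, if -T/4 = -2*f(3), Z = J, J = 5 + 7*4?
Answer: -2127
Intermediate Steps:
J = 33 (J = 5 + 28 = 33)
f(I) = -9 (f(I) = -4 - 5 = -9)
Z = 33
T = -72 (T = -(-8)*(-9) = -4*18 = -72)
(10*3)*T + Z = (10*3)*(-72) + 33 = 30*(-72) + 33 = -2160 + 33 = -2127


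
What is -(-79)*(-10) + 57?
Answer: -733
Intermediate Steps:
-(-79)*(-10) + 57 = -79*10 + 57 = -790 + 57 = -733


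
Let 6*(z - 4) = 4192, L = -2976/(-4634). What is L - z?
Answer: -4879772/6951 ≈ -702.02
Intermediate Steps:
L = 1488/2317 (L = -2976*(-1/4634) = 1488/2317 ≈ 0.64221)
z = 2108/3 (z = 4 + (⅙)*4192 = 4 + 2096/3 = 2108/3 ≈ 702.67)
L - z = 1488/2317 - 1*2108/3 = 1488/2317 - 2108/3 = -4879772/6951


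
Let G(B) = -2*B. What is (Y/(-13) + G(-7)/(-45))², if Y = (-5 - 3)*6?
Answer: 3912484/342225 ≈ 11.432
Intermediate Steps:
Y = -48 (Y = -8*6 = -48)
(Y/(-13) + G(-7)/(-45))² = (-48/(-13) - 2*(-7)/(-45))² = (-48*(-1/13) + 14*(-1/45))² = (48/13 - 14/45)² = (1978/585)² = 3912484/342225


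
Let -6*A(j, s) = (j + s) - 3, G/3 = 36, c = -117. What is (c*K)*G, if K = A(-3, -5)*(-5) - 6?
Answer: 191646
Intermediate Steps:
G = 108 (G = 3*36 = 108)
A(j, s) = 1/2 - j/6 - s/6 (A(j, s) = -((j + s) - 3)/6 = -(-3 + j + s)/6 = 1/2 - j/6 - s/6)
K = -91/6 (K = (1/2 - 1/6*(-3) - 1/6*(-5))*(-5) - 6 = (1/2 + 1/2 + 5/6)*(-5) - 6 = (11/6)*(-5) - 6 = -55/6 - 6 = -91/6 ≈ -15.167)
(c*K)*G = -117*(-91/6)*108 = (3549/2)*108 = 191646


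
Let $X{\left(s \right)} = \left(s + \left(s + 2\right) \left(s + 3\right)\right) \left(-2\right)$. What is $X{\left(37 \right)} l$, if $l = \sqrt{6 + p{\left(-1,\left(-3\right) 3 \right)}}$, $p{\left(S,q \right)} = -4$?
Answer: $- 3194 \sqrt{2} \approx -4517.0$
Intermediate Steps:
$l = \sqrt{2}$ ($l = \sqrt{6 - 4} = \sqrt{2} \approx 1.4142$)
$X{\left(s \right)} = - 2 s - 2 \left(2 + s\right) \left(3 + s\right)$ ($X{\left(s \right)} = \left(s + \left(2 + s\right) \left(3 + s\right)\right) \left(-2\right) = - 2 s - 2 \left(2 + s\right) \left(3 + s\right)$)
$X{\left(37 \right)} l = \left(-12 - 444 - 2 \cdot 37^{2}\right) \sqrt{2} = \left(-12 - 444 - 2738\right) \sqrt{2} = - 3194 \sqrt{2}$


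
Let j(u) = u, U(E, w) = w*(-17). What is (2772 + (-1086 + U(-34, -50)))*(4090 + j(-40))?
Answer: 10270800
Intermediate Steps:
U(E, w) = -17*w
(2772 + (-1086 + U(-34, -50)))*(4090 + j(-40)) = (2772 + (-1086 - 17*(-50)))*(4090 - 40) = (2772 + (-1086 + 850))*4050 = (2772 - 236)*4050 = 2536*4050 = 10270800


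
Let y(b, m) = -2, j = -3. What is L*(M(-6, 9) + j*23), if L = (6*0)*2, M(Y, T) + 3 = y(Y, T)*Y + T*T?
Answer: 0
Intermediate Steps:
M(Y, T) = -3 + T² - 2*Y (M(Y, T) = -3 + (-2*Y + T*T) = -3 + (-2*Y + T²) = -3 + (T² - 2*Y) = -3 + T² - 2*Y)
L = 0 (L = 0*2 = 0)
L*(M(-6, 9) + j*23) = 0*((-3 + 9² - 2*(-6)) - 3*23) = 0*((-3 + 81 + 12) - 69) = 0*(90 - 69) = 0*21 = 0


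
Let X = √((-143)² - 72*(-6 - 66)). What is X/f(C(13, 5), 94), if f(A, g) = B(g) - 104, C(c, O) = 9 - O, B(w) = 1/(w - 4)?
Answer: -90*√25633/9359 ≈ -1.5396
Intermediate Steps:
B(w) = 1/(-4 + w)
f(A, g) = -104 + 1/(-4 + g) (f(A, g) = 1/(-4 + g) - 104 = -104 + 1/(-4 + g))
X = √25633 (X = √(20449 - 72*(-72)) = √(20449 + 5184) = √25633 ≈ 160.10)
X/f(C(13, 5), 94) = √25633/(((417 - 104*94)/(-4 + 94))) = √25633/(((417 - 9776)/90)) = √25633/(((1/90)*(-9359))) = √25633/(-9359/90) = √25633*(-90/9359) = -90*√25633/9359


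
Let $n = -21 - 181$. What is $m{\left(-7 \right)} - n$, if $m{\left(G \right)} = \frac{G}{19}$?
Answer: $\frac{3831}{19} \approx 201.63$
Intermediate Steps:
$m{\left(G \right)} = \frac{G}{19}$ ($m{\left(G \right)} = G \frac{1}{19} = \frac{G}{19}$)
$n = -202$
$m{\left(-7 \right)} - n = \frac{1}{19} \left(-7\right) - -202 = - \frac{7}{19} + 202 = \frac{3831}{19}$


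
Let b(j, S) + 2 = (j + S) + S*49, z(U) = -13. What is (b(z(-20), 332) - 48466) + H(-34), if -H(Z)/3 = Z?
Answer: -31779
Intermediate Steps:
H(Z) = -3*Z
b(j, S) = -2 + j + 50*S (b(j, S) = -2 + ((j + S) + S*49) = -2 + ((S + j) + 49*S) = -2 + (j + 50*S) = -2 + j + 50*S)
(b(z(-20), 332) - 48466) + H(-34) = ((-2 - 13 + 50*332) - 48466) - 3*(-34) = ((-2 - 13 + 16600) - 48466) + 102 = (16585 - 48466) + 102 = -31881 + 102 = -31779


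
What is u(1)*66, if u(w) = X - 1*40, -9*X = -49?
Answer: -6842/3 ≈ -2280.7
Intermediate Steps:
X = 49/9 (X = -⅑*(-49) = 49/9 ≈ 5.4444)
u(w) = -311/9 (u(w) = 49/9 - 1*40 = 49/9 - 40 = -311/9)
u(1)*66 = -311/9*66 = -6842/3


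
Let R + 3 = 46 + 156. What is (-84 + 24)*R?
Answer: -11940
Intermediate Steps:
R = 199 (R = -3 + (46 + 156) = -3 + 202 = 199)
(-84 + 24)*R = (-84 + 24)*199 = -60*199 = -11940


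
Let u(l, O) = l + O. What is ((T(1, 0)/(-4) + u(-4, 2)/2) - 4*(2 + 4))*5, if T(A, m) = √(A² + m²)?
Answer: -505/4 ≈ -126.25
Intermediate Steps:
u(l, O) = O + l
((T(1, 0)/(-4) + u(-4, 2)/2) - 4*(2 + 4))*5 = ((√(1² + 0²)/(-4) + (2 - 4)/2) - 4*(2 + 4))*5 = ((√(1 + 0)*(-¼) - 2*½) - 4*6)*5 = ((√1*(-¼) - 1) - 24)*5 = ((1*(-¼) - 1) - 24)*5 = ((-¼ - 1) - 24)*5 = (-5/4 - 24)*5 = -101/4*5 = -505/4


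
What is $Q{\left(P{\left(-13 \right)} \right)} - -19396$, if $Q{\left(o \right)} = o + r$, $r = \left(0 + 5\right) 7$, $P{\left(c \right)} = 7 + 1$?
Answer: $19439$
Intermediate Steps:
$P{\left(c \right)} = 8$
$r = 35$ ($r = 5 \cdot 7 = 35$)
$Q{\left(o \right)} = 35 + o$ ($Q{\left(o \right)} = o + 35 = 35 + o$)
$Q{\left(P{\left(-13 \right)} \right)} - -19396 = \left(35 + 8\right) - -19396 = 43 + 19396 = 19439$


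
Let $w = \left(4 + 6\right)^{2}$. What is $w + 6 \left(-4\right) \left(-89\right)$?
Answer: $2236$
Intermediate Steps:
$w = 100$ ($w = 10^{2} = 100$)
$w + 6 \left(-4\right) \left(-89\right) = 100 + 6 \left(-4\right) \left(-89\right) = 100 - -2136 = 100 + 2136 = 2236$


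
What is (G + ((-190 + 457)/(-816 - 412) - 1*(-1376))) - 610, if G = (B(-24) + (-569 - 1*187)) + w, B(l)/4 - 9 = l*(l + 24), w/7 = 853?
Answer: 7388609/1228 ≈ 6016.8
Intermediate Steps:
w = 5971 (w = 7*853 = 5971)
B(l) = 36 + 4*l*(24 + l) (B(l) = 36 + 4*(l*(l + 24)) = 36 + 4*(l*(24 + l)) = 36 + 4*l*(24 + l))
G = 5251 (G = ((36 + 4*(-24)² + 96*(-24)) + (-569 - 1*187)) + 5971 = ((36 + 4*576 - 2304) + (-569 - 187)) + 5971 = ((36 + 2304 - 2304) - 756) + 5971 = (36 - 756) + 5971 = -720 + 5971 = 5251)
(G + ((-190 + 457)/(-816 - 412) - 1*(-1376))) - 610 = (5251 + ((-190 + 457)/(-816 - 412) - 1*(-1376))) - 610 = (5251 + (267/(-1228) + 1376)) - 610 = (5251 + (267*(-1/1228) + 1376)) - 610 = (5251 + (-267/1228 + 1376)) - 610 = (5251 + 1689461/1228) - 610 = 8137689/1228 - 610 = 7388609/1228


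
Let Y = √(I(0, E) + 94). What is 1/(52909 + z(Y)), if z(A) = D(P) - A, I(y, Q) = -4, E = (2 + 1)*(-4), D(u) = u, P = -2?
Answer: 52907/2799150559 + 3*√10/2799150559 ≈ 1.8904e-5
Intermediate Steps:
E = -12 (E = 3*(-4) = -12)
Y = 3*√10 (Y = √(-4 + 94) = √90 = 3*√10 ≈ 9.4868)
z(A) = -2 - A
1/(52909 + z(Y)) = 1/(52909 + (-2 - 3*√10)) = 1/(52907 - 3*√10)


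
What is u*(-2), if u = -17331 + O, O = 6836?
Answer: 20990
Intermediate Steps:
u = -10495 (u = -17331 + 6836 = -10495)
u*(-2) = -10495*(-2) = 20990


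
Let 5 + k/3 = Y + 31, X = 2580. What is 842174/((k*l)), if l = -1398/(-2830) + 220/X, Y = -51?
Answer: -5124207703/264340 ≈ -19385.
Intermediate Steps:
k = -75 (k = -15 + 3*(-51 + 31) = -15 + 3*(-20) = -15 - 60 = -75)
l = 105736/182535 (l = -1398/(-2830) + 220/2580 = -1398*(-1/2830) + 220*(1/2580) = 699/1415 + 11/129 = 105736/182535 ≈ 0.57926)
842174/((k*l)) = 842174/((-75*105736/182535)) = 842174/(-528680/12169) = 842174*(-12169/528680) = -5124207703/264340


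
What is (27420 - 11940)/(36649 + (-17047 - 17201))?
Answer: 15480/2401 ≈ 6.4473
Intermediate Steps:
(27420 - 11940)/(36649 + (-17047 - 17201)) = 15480/(36649 - 34248) = 15480/2401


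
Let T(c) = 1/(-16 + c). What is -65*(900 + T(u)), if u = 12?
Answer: -233935/4 ≈ -58484.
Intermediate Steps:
-65*(900 + T(u)) = -65*(900 + 1/(-16 + 12)) = -65*(900 + 1/(-4)) = -65*(900 - ¼) = -65*3599/4 = -233935/4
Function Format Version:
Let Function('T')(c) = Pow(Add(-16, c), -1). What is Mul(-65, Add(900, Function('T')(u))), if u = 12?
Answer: Rational(-233935, 4) ≈ -58484.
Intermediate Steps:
Mul(-65, Add(900, Function('T')(u))) = Mul(-65, Add(900, Pow(Add(-16, 12), -1))) = Mul(-65, Add(900, Pow(-4, -1))) = Mul(-65, Add(900, Rational(-1, 4))) = Mul(-65, Rational(3599, 4)) = Rational(-233935, 4)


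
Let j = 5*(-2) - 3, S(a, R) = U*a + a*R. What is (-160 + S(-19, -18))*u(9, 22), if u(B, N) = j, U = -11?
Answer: -5083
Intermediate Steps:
S(a, R) = -11*a + R*a (S(a, R) = -11*a + a*R = -11*a + R*a)
j = -13 (j = -10 - 3 = -13)
u(B, N) = -13
(-160 + S(-19, -18))*u(9, 22) = (-160 - 19*(-11 - 18))*(-13) = (-160 - 19*(-29))*(-13) = (-160 + 551)*(-13) = 391*(-13) = -5083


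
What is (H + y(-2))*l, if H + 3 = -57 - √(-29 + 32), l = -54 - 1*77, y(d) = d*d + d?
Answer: 7598 + 131*√3 ≈ 7824.9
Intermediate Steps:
y(d) = d + d² (y(d) = d² + d = d + d²)
l = -131 (l = -54 - 77 = -131)
H = -60 - √3 (H = -3 + (-57 - √(-29 + 32)) = -3 + (-57 - √3) = -60 - √3 ≈ -61.732)
(H + y(-2))*l = ((-60 - √3) - 2*(1 - 2))*(-131) = ((-60 - √3) - 2*(-1))*(-131) = ((-60 - √3) + 2)*(-131) = (-58 - √3)*(-131) = 7598 + 131*√3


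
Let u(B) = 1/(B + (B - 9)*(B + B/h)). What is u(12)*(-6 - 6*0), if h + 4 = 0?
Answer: -2/13 ≈ -0.15385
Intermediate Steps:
h = -4 (h = -4 + 0 = -4)
u(B) = 1/(B + 3*B*(-9 + B)/4) (u(B) = 1/(B + (B - 9)*(B + B/(-4))) = 1/(B + (-9 + B)*(B + B*(-¼))) = 1/(B + (-9 + B)*(B - B/4)) = 1/(B + (-9 + B)*(3*B/4)) = 1/(B + 3*B*(-9 + B)/4))
u(12)*(-6 - 6*0) = (4/(12*(-23 + 3*12)))*(-6 - 6*0) = (4*(1/12)/(-23 + 36))*(-6 + 0) = (4*(1/12)/13)*(-6) = (4*(1/12)*(1/13))*(-6) = (1/39)*(-6) = -2/13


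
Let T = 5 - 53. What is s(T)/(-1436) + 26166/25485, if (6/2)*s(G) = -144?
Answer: 3233138/3049705 ≈ 1.0601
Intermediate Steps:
T = -48
s(G) = -48 (s(G) = (1/3)*(-144) = -48)
s(T)/(-1436) + 26166/25485 = -48/(-1436) + 26166/25485 = -48*(-1/1436) + 26166*(1/25485) = 12/359 + 8722/8495 = 3233138/3049705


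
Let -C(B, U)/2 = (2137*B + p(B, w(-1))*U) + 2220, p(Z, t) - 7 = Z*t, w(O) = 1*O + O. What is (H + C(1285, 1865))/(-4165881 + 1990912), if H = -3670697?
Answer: -392763/2174969 ≈ -0.18058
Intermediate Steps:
w(O) = 2*O (w(O) = O + O = 2*O)
p(Z, t) = 7 + Z*t
C(B, U) = -4440 - 4274*B - 2*U*(7 - 2*B) (C(B, U) = -2*((2137*B + (7 + B*(2*(-1)))*U) + 2220) = -2*((2137*B + (7 + B*(-2))*U) + 2220) = -2*((2137*B + (7 - 2*B)*U) + 2220) = -2*((2137*B + U*(7 - 2*B)) + 2220) = -2*(2220 + 2137*B + U*(7 - 2*B)) = -4440 - 4274*B - 2*U*(7 - 2*B))
(H + C(1285, 1865))/(-4165881 + 1990912) = (-3670697 + (-4440 - 4274*1285 + 2*1865*(-7 + 2*1285)))/(-4165881 + 1990912) = (-3670697 + (-4440 - 5492090 + 2*1865*(-7 + 2570)))/(-2174969) = (-3670697 + (-4440 - 5492090 + 2*1865*2563))*(-1/2174969) = (-3670697 + (-4440 - 5492090 + 9559990))*(-1/2174969) = (-3670697 + 4063460)*(-1/2174969) = 392763*(-1/2174969) = -392763/2174969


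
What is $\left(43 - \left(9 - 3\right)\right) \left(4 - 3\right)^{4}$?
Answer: $37$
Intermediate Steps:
$\left(43 - \left(9 - 3\right)\right) \left(4 - 3\right)^{4} = \left(43 - 6\right) \left(4 - 3\right)^{4} = \left(43 - 6\right) 1^{4} = 37 \cdot 1 = 37$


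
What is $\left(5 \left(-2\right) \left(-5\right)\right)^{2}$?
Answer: $2500$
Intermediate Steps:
$\left(5 \left(-2\right) \left(-5\right)\right)^{2} = \left(\left(-10\right) \left(-5\right)\right)^{2} = 50^{2} = 2500$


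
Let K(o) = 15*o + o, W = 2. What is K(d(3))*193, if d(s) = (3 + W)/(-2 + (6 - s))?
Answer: 15440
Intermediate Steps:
d(s) = 5/(4 - s) (d(s) = (3 + 2)/(-2 + (6 - s)) = 5/(4 - s))
K(o) = 16*o
K(d(3))*193 = (16*(-5/(-4 + 3)))*193 = (16*(-5/(-1)))*193 = (16*(-5*(-1)))*193 = (16*5)*193 = 80*193 = 15440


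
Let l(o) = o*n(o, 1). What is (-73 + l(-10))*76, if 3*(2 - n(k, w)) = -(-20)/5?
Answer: -18164/3 ≈ -6054.7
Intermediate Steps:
n(k, w) = ⅔ (n(k, w) = 2 - (-4)*(-5/5)/3 = 2 - (-4)*(-5*⅕)/3 = 2 - (-4)*(-1)/3 = 2 - ⅓*4 = 2 - 4/3 = ⅔)
l(o) = 2*o/3 (l(o) = o*(⅔) = 2*o/3)
(-73 + l(-10))*76 = (-73 + (⅔)*(-10))*76 = (-73 - 20/3)*76 = -239/3*76 = -18164/3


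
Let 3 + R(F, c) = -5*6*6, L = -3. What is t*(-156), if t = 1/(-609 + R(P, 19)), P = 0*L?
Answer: 13/66 ≈ 0.19697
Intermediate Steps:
P = 0 (P = 0*(-3) = 0)
R(F, c) = -183 (R(F, c) = -3 - 5*6*6 = -3 - 30*6 = -3 - 180 = -183)
t = -1/792 (t = 1/(-609 - 183) = 1/(-792) = -1/792 ≈ -0.0012626)
t*(-156) = -1/792*(-156) = 13/66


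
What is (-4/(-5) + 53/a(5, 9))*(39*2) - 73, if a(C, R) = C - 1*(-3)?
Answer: 10123/20 ≈ 506.15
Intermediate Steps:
a(C, R) = 3 + C (a(C, R) = C + 3 = 3 + C)
(-4/(-5) + 53/a(5, 9))*(39*2) - 73 = (-4/(-5) + 53/(3 + 5))*(39*2) - 73 = (-4*(-1/5) + 53/8)*78 - 73 = (4/5 + 53*(1/8))*78 - 73 = (4/5 + 53/8)*78 - 73 = (297/40)*78 - 73 = 11583/20 - 73 = 10123/20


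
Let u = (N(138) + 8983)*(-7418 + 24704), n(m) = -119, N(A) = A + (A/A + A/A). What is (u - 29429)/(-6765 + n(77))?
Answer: -157670749/6884 ≈ -22904.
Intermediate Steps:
N(A) = 2 + A (N(A) = A + (1 + 1) = A + 2 = 2 + A)
u = 157700178 (u = ((2 + 138) + 8983)*(-7418 + 24704) = (140 + 8983)*17286 = 9123*17286 = 157700178)
(u - 29429)/(-6765 + n(77)) = (157700178 - 29429)/(-6765 - 119) = 157670749/(-6884) = 157670749*(-1/6884) = -157670749/6884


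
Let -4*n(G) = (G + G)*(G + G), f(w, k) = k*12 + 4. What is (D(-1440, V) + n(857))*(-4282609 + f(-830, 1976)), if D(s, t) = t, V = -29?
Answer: 3128063212854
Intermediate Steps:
f(w, k) = 4 + 12*k (f(w, k) = 12*k + 4 = 4 + 12*k)
n(G) = -G² (n(G) = -(G + G)*(G + G)/4 = -2*G*2*G/4 = -G²)
(D(-1440, V) + n(857))*(-4282609 + f(-830, 1976)) = (-29 - 1*857²)*(-4282609 + (4 + 12*1976)) = (-29 - 1*734449)*(-4282609 + (4 + 23712)) = (-29 - 734449)*(-4282609 + 23716) = -734478*(-4258893) = 3128063212854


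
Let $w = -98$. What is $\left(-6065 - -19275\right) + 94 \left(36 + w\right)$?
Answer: $7382$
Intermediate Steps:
$\left(-6065 - -19275\right) + 94 \left(36 + w\right) = \left(-6065 - -19275\right) + 94 \left(36 - 98\right) = \left(-6065 + 19275\right) + 94 \left(-62\right) = 13210 - 5828 = 7382$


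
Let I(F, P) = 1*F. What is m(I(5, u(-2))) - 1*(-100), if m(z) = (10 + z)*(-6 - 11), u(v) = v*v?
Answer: -155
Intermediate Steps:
u(v) = v²
I(F, P) = F
m(z) = -170 - 17*z (m(z) = (10 + z)*(-17) = -170 - 17*z)
m(I(5, u(-2))) - 1*(-100) = (-170 - 17*5) - 1*(-100) = (-170 - 85) + 100 = -255 + 100 = -155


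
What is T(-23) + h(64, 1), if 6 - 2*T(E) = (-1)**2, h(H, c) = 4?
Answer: 13/2 ≈ 6.5000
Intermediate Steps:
T(E) = 5/2 (T(E) = 3 - 1/2*(-1)**2 = 3 - 1/2*1 = 3 - 1/2 = 5/2)
T(-23) + h(64, 1) = 5/2 + 4 = 13/2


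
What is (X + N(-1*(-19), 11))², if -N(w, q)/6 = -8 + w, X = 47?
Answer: 361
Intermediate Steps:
N(w, q) = 48 - 6*w (N(w, q) = -6*(-8 + w) = 48 - 6*w)
(X + N(-1*(-19), 11))² = (47 + (48 - (-6)*(-19)))² = (47 + (48 - 6*19))² = (47 + (48 - 114))² = (47 - 66)² = (-19)² = 361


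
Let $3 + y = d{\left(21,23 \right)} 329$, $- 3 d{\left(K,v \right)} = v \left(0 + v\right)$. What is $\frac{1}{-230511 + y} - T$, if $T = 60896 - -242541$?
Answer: $- \frac{262649908774}{865583} \approx -3.0344 \cdot 10^{5}$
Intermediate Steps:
$d{\left(K,v \right)} = - \frac{v^{2}}{3}$ ($d{\left(K,v \right)} = - \frac{v \left(0 + v\right)}{3} = - \frac{v v}{3} = - \frac{v^{2}}{3}$)
$y = - \frac{174050}{3}$ ($y = -3 + - \frac{23^{2}}{3} \cdot 329 = -3 + \left(- \frac{1}{3}\right) 529 \cdot 329 = -3 - \frac{174041}{3} = - \frac{174050}{3} \approx -58017.0$)
$T = 303437$ ($T = 60896 + 242541 = 303437$)
$\frac{1}{-230511 + y} - T = \frac{1}{-230511 - \frac{174050}{3}} - 303437 = \frac{1}{- \frac{865583}{3}} - 303437 = - \frac{3}{865583} - 303437 = - \frac{262649908774}{865583}$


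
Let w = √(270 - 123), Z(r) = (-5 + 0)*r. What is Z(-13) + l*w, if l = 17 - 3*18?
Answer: 65 - 259*√3 ≈ -383.60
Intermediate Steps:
Z(r) = -5*r
l = -37 (l = 17 - 54 = -37)
w = 7*√3 (w = √147 = 7*√3 ≈ 12.124)
Z(-13) + l*w = -5*(-13) - 259*√3 = 65 - 259*√3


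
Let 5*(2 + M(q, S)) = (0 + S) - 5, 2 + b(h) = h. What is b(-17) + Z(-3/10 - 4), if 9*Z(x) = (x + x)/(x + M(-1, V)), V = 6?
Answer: -10345/549 ≈ -18.843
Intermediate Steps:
b(h) = -2 + h
M(q, S) = -3 + S/5 (M(q, S) = -2 + ((0 + S) - 5)/5 = -2 + (S - 5)/5 = -2 + (-5 + S)/5 = -2 + (-1 + S/5) = -3 + S/5)
Z(x) = 2*x/(9*(-9/5 + x)) (Z(x) = ((x + x)/(x + (-3 + (1/5)*6)))/9 = ((2*x)/(x + (-3 + 6/5)))/9 = ((2*x)/(x - 9/5))/9 = ((2*x)/(-9/5 + x))/9 = (2*x/(-9/5 + x))/9 = 2*x/(9*(-9/5 + x)))
b(-17) + Z(-3/10 - 4) = (-2 - 17) + 10*(-3/10 - 4)/(9*(-9 + 5*(-3/10 - 4))) = -19 + 10*(-3*1/10 - 4)/(9*(-9 + 5*(-3*1/10 - 4))) = -19 + 10*(-3/10 - 4)/(9*(-9 + 5*(-3/10 - 4))) = -19 + (10/9)*(-43/10)/(-9 + 5*(-43/10)) = -19 + (10/9)*(-43/10)/(-9 - 43/2) = -19 + (10/9)*(-43/10)/(-61/2) = -19 + (10/9)*(-43/10)*(-2/61) = -19 + 86/549 = -10345/549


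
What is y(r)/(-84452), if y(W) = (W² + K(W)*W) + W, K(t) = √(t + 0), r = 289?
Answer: -88723/84452 ≈ -1.0506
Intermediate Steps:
K(t) = √t
y(W) = W + W² + W^(3/2) (y(W) = (W² + √W*W) + W = (W² + W^(3/2)) + W = W + W² + W^(3/2))
y(r)/(-84452) = (289*(1 + 289 + √289))/(-84452) = (289*(1 + 289 + 17))*(-1/84452) = (289*307)*(-1/84452) = 88723*(-1/84452) = -88723/84452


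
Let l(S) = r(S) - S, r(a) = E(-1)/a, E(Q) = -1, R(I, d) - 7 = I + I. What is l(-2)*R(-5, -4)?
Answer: -15/2 ≈ -7.5000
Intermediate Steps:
R(I, d) = 7 + 2*I (R(I, d) = 7 + (I + I) = 7 + 2*I)
r(a) = -1/a
l(S) = -S - 1/S (l(S) = -1/S - S = -S - 1/S)
l(-2)*R(-5, -4) = (-1*(-2) - 1/(-2))*(7 + 2*(-5)) = (2 - 1*(-1/2))*(7 - 10) = (2 + 1/2)*(-3) = (5/2)*(-3) = -15/2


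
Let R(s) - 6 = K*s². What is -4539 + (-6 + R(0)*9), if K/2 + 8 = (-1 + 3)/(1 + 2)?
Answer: -4491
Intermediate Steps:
K = -44/3 (K = -16 + 2*((-1 + 3)/(1 + 2)) = -16 + 2*(2/3) = -16 + 2*(2*(⅓)) = -16 + 2*(⅔) = -16 + 4/3 = -44/3 ≈ -14.667)
R(s) = 6 - 44*s²/3
-4539 + (-6 + R(0)*9) = -4539 + (-6 + (6 - 44/3*0²)*9) = -4539 + (-6 + (6 - 44/3*0)*9) = -4539 + (-6 + (6 + 0)*9) = -4539 + (-6 + 6*9) = -4539 + (-6 + 54) = -4539 + 48 = -4491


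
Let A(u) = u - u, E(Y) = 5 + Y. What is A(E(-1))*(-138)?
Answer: 0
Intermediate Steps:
A(u) = 0
A(E(-1))*(-138) = 0*(-138) = 0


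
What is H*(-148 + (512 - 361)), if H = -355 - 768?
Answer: -3369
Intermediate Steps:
H = -1123
H*(-148 + (512 - 361)) = -1123*(-148 + (512 - 361)) = -1123*(-148 + 151) = -1123*3 = -3369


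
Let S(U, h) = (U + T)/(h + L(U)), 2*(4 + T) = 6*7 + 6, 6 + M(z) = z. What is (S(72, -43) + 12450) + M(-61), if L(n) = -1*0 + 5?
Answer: 235231/19 ≈ 12381.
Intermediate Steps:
M(z) = -6 + z
L(n) = 5 (L(n) = 0 + 5 = 5)
T = 20 (T = -4 + (6*7 + 6)/2 = -4 + (42 + 6)/2 = -4 + (½)*48 = -4 + 24 = 20)
S(U, h) = (20 + U)/(5 + h) (S(U, h) = (U + 20)/(h + 5) = (20 + U)/(5 + h))
(S(72, -43) + 12450) + M(-61) = ((20 + 72)/(5 - 43) + 12450) + (-6 - 61) = (92/(-38) + 12450) - 67 = (-1/38*92 + 12450) - 67 = (-46/19 + 12450) - 67 = 236504/19 - 67 = 235231/19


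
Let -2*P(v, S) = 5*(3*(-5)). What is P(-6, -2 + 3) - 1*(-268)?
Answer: 611/2 ≈ 305.50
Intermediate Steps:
P(v, S) = 75/2 (P(v, S) = -5*3*(-5)/2 = -5*(-15)/2 = -½*(-75) = 75/2)
P(-6, -2 + 3) - 1*(-268) = 75/2 - 1*(-268) = 75/2 + 268 = 611/2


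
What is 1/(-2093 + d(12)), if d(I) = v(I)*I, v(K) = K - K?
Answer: -1/2093 ≈ -0.00047778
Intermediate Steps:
v(K) = 0
d(I) = 0 (d(I) = 0*I = 0)
1/(-2093 + d(12)) = 1/(-2093 + 0) = 1/(-2093) = -1/2093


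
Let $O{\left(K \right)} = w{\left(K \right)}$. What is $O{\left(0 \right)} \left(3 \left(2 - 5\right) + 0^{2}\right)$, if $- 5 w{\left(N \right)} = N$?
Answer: $0$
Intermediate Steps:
$w{\left(N \right)} = - \frac{N}{5}$
$O{\left(K \right)} = - \frac{K}{5}$
$O{\left(0 \right)} \left(3 \left(2 - 5\right) + 0^{2}\right) = \left(- \frac{1}{5}\right) 0 \left(3 \left(2 - 5\right) + 0^{2}\right) = 0 \left(3 \left(-3\right) + 0\right) = 0 \left(-9 + 0\right) = 0 \left(-9\right) = 0$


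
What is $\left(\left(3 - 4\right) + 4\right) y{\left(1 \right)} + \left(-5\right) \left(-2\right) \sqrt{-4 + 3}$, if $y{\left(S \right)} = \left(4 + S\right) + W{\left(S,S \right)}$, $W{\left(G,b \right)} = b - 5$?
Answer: $3 + 10 i \approx 3.0 + 10.0 i$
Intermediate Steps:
$W{\left(G,b \right)} = -5 + b$ ($W{\left(G,b \right)} = b - 5 = -5 + b$)
$y{\left(S \right)} = -1 + 2 S$ ($y{\left(S \right)} = \left(4 + S\right) + \left(-5 + S\right) = -1 + 2 S$)
$\left(\left(3 - 4\right) + 4\right) y{\left(1 \right)} + \left(-5\right) \left(-2\right) \sqrt{-4 + 3} = \left(\left(3 - 4\right) + 4\right) \left(-1 + 2 \cdot 1\right) + \left(-5\right) \left(-2\right) \sqrt{-4 + 3} = \left(-1 + 4\right) \left(-1 + 2\right) + 10 \sqrt{-1} = 3 \cdot 1 + 10 i = 3 + 10 i$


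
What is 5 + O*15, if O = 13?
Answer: 200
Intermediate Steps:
5 + O*15 = 5 + 13*15 = 5 + 195 = 200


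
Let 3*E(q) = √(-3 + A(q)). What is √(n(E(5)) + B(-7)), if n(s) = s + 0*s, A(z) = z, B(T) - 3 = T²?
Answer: √(468 + 3*√2)/3 ≈ 7.2437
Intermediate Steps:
B(T) = 3 + T²
E(q) = √(-3 + q)/3
n(s) = s (n(s) = s + 0 = s)
√(n(E(5)) + B(-7)) = √(√(-3 + 5)/3 + (3 + (-7)²)) = √(√2/3 + (3 + 49)) = √(√2/3 + 52) = √(52 + √2/3)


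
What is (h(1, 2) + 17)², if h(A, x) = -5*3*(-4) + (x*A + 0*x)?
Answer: 6241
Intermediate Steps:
h(A, x) = 60 + A*x (h(A, x) = -15*(-4) + (A*x + 0) = 60 + A*x)
(h(1, 2) + 17)² = ((60 + 1*2) + 17)² = ((60 + 2) + 17)² = (62 + 17)² = 79² = 6241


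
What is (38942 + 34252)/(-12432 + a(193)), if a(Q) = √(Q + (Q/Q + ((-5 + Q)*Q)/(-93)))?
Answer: -6044653296/1026685591 - 36597*I*√1696506/7186799137 ≈ -5.8875 - 0.0066327*I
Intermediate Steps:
a(Q) = √(1 + Q - Q*(-5 + Q)/93) (a(Q) = √(Q + (1 + (Q*(-5 + Q))*(-1/93))) = √(Q + (1 - Q*(-5 + Q)/93)) = √(1 + Q - Q*(-5 + Q)/93))
(38942 + 34252)/(-12432 + a(193)) = (38942 + 34252)/(-12432 + √(8649 - 93*193² + 9114*193)/93) = 73194/(-12432 + √(8649 - 93*37249 + 1759002)/93) = 73194/(-12432 + √(8649 - 3464157 + 1759002)/93) = 73194/(-12432 + √(-1696506)/93) = 73194/(-12432 + (I*√1696506)/93) = 73194/(-12432 + I*√1696506/93)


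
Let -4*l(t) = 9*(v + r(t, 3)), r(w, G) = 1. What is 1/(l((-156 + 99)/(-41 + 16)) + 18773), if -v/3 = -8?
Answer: 4/74867 ≈ 5.3428e-5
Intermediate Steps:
v = 24 (v = -3*(-8) = 24)
l(t) = -225/4 (l(t) = -9*(24 + 1)/4 = -9*25/4 = -¼*225 = -225/4)
1/(l((-156 + 99)/(-41 + 16)) + 18773) = 1/(-225/4 + 18773) = 1/(74867/4) = 4/74867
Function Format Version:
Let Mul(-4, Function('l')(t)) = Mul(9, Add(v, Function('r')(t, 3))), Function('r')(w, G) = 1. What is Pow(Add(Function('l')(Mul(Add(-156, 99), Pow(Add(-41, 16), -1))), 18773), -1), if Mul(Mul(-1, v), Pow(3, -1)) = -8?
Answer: Rational(4, 74867) ≈ 5.3428e-5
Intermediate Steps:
v = 24 (v = Mul(-3, -8) = 24)
Function('l')(t) = Rational(-225, 4) (Function('l')(t) = Mul(Rational(-1, 4), Mul(9, Add(24, 1))) = Mul(Rational(-1, 4), Mul(9, 25)) = Mul(Rational(-1, 4), 225) = Rational(-225, 4))
Pow(Add(Function('l')(Mul(Add(-156, 99), Pow(Add(-41, 16), -1))), 18773), -1) = Pow(Add(Rational(-225, 4), 18773), -1) = Pow(Rational(74867, 4), -1) = Rational(4, 74867)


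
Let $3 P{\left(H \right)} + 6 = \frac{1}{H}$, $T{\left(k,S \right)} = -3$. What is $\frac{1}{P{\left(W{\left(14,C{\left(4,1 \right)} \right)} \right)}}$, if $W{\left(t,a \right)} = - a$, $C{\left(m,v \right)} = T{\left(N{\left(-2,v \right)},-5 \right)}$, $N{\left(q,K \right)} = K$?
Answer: $- \frac{9}{17} \approx -0.52941$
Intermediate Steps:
$C{\left(m,v \right)} = -3$
$P{\left(H \right)} = -2 + \frac{1}{3 H}$
$\frac{1}{P{\left(W{\left(14,C{\left(4,1 \right)} \right)} \right)}} = \frac{1}{-2 + \frac{1}{3 \left(\left(-1\right) \left(-3\right)\right)}} = \frac{1}{-2 + \frac{1}{3 \cdot 3}} = \frac{1}{-2 + \frac{1}{3} \cdot \frac{1}{3}} = \frac{1}{-2 + \frac{1}{9}} = \frac{1}{- \frac{17}{9}} = - \frac{9}{17}$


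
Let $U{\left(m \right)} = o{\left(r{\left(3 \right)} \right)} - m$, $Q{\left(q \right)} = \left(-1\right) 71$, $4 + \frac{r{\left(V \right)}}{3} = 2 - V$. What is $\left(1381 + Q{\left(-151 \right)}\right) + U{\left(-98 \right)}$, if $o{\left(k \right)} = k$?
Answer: $1393$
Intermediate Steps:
$r{\left(V \right)} = -6 - 3 V$ ($r{\left(V \right)} = -12 + 3 \left(2 - V\right) = -12 - \left(-6 + 3 V\right) = -6 - 3 V$)
$Q{\left(q \right)} = -71$
$U{\left(m \right)} = -15 - m$ ($U{\left(m \right)} = \left(-6 - 9\right) - m = -15 - m$)
$\left(1381 + Q{\left(-151 \right)}\right) + U{\left(-98 \right)} = \left(1381 - 71\right) - -83 = 1310 + \left(-15 + 98\right) = 1310 + 83 = 1393$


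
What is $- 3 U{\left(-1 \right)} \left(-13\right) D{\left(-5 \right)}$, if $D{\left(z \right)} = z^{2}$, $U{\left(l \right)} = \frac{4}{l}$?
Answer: $-3900$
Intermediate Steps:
$- 3 U{\left(-1 \right)} \left(-13\right) D{\left(-5 \right)} = - 3 \frac{4}{-1} \left(-13\right) \left(-5\right)^{2} = - 3 \cdot 4 \left(-1\right) \left(-13\right) 25 = - 3 \left(-4\right) \left(-13\right) 25 = - 3 \cdot 52 \cdot 25 = \left(-3\right) 1300 = -3900$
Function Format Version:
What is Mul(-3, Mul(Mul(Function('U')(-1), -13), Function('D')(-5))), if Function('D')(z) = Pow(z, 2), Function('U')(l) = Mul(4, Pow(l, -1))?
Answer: -3900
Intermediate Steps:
Mul(-3, Mul(Mul(Function('U')(-1), -13), Function('D')(-5))) = Mul(-3, Mul(Mul(Mul(4, Pow(-1, -1)), -13), Pow(-5, 2))) = Mul(-3, Mul(Mul(Mul(4, -1), -13), 25)) = Mul(-3, Mul(Mul(-4, -13), 25)) = Mul(-3, Mul(52, 25)) = Mul(-3, 1300) = -3900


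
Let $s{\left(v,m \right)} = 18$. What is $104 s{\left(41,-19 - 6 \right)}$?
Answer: $1872$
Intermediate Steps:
$104 s{\left(41,-19 - 6 \right)} = 104 \cdot 18 = 1872$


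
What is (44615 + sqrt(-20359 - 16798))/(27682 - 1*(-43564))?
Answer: 44615/71246 + I*sqrt(37157)/71246 ≈ 0.62621 + 0.0027056*I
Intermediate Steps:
(44615 + sqrt(-20359 - 16798))/(27682 - 1*(-43564)) = (44615 + sqrt(-37157))/(27682 + 43564) = (44615 + I*sqrt(37157))/71246 = (44615 + I*sqrt(37157))*(1/71246) = 44615/71246 + I*sqrt(37157)/71246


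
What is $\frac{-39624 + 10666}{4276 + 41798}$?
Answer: $- \frac{14479}{23037} \approx -0.62851$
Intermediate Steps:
$\frac{-39624 + 10666}{4276 + 41798} = - \frac{28958}{46074} = \left(-28958\right) \frac{1}{46074} = - \frac{14479}{23037}$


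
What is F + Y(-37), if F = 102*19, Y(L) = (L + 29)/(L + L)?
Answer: 71710/37 ≈ 1938.1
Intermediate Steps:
Y(L) = (29 + L)/(2*L) (Y(L) = (29 + L)/((2*L)) = (29 + L)*(1/(2*L)) = (29 + L)/(2*L))
F = 1938
F + Y(-37) = 1938 + (½)*(29 - 37)/(-37) = 1938 + (½)*(-1/37)*(-8) = 1938 + 4/37 = 71710/37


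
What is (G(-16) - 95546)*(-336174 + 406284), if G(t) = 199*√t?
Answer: -6698730060 + 55807560*I ≈ -6.6987e+9 + 5.5808e+7*I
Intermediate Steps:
(G(-16) - 95546)*(-336174 + 406284) = (199*√(-16) - 95546)*(-336174 + 406284) = (199*(4*I) - 95546)*70110 = (796*I - 95546)*70110 = (-95546 + 796*I)*70110 = -6698730060 + 55807560*I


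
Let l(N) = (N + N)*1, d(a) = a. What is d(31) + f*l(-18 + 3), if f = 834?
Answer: -24989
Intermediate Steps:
l(N) = 2*N (l(N) = (2*N)*1 = 2*N)
d(31) + f*l(-18 + 3) = 31 + 834*(2*(-18 + 3)) = 31 + 834*(2*(-15)) = 31 + 834*(-30) = 31 - 25020 = -24989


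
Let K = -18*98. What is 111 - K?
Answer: 1875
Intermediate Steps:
K = -1764
111 - K = 111 - 1*(-1764) = 111 + 1764 = 1875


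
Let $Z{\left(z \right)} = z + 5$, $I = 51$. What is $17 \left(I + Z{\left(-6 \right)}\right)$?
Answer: $850$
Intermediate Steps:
$Z{\left(z \right)} = 5 + z$
$17 \left(I + Z{\left(-6 \right)}\right) = 17 \left(51 + \left(5 - 6\right)\right) = 17 \left(51 - 1\right) = 17 \cdot 50 = 850$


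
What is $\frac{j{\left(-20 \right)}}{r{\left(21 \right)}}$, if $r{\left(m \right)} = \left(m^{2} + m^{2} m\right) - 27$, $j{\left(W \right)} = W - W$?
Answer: $0$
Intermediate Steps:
$j{\left(W \right)} = 0$
$r{\left(m \right)} = -27 + m^{2} + m^{3}$ ($r{\left(m \right)} = \left(m^{2} + m^{3}\right) - 27 = -27 + m^{2} + m^{3}$)
$\frac{j{\left(-20 \right)}}{r{\left(21 \right)}} = \frac{0}{-27 + 21^{2} + 21^{3}} = \frac{0}{-27 + 441 + 9261} = \frac{0}{9675} = 0 \cdot \frac{1}{9675} = 0$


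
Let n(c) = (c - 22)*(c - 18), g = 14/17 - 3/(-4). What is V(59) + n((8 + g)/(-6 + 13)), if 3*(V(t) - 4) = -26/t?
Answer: 284015929/818448 ≈ 347.02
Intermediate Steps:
g = 107/68 (g = 14*(1/17) - 3*(-1/4) = 14/17 + 3/4 = 107/68 ≈ 1.5735)
V(t) = 4 - 26/(3*t) (V(t) = 4 + (-26/t)/3 = 4 - 26/(3*t))
n(c) = (-22 + c)*(-18 + c)
V(59) + n((8 + g)/(-6 + 13)) = (4 - 26/3/59) + (396 + ((8 + 107/68)/(-6 + 13))**2 - 40*(8 + 107/68)/(-6 + 13)) = (4 - 26/3*1/59) + (396 + ((651/68)/7)**2 - 6510/(17*7)) = (4 - 26/177) + (396 + ((651/68)*(1/7))**2 - 6510/(17*7)) = 682/177 + (396 + (93/68)**2 - 40*93/68) = 682/177 + (396 + 8649/4624 - 930/17) = 682/177 + 1586793/4624 = 284015929/818448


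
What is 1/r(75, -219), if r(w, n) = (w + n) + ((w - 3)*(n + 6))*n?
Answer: 1/3358440 ≈ 2.9776e-7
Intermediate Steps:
r(w, n) = n + w + n*(-3 + w)*(6 + n) (r(w, n) = (n + w) + ((-3 + w)*(6 + n))*n = (n + w) + n*(-3 + w)*(6 + n) = n + w + n*(-3 + w)*(6 + n))
1/r(75, -219) = 1/(75 - 17*(-219) - 3*(-219)**2 + 75*(-219)**2 + 6*(-219)*75) = 1/(75 + 3723 - 3*47961 + 75*47961 - 98550) = 1/(75 + 3723 - 143883 + 3597075 - 98550) = 1/3358440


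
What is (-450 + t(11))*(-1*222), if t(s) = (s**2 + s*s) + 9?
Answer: 44178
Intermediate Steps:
t(s) = 9 + 2*s**2 (t(s) = (s**2 + s**2) + 9 = 2*s**2 + 9 = 9 + 2*s**2)
(-450 + t(11))*(-1*222) = (-450 + (9 + 2*11**2))*(-1*222) = (-450 + (9 + 2*121))*(-222) = (-450 + (9 + 242))*(-222) = (-450 + 251)*(-222) = -199*(-222) = 44178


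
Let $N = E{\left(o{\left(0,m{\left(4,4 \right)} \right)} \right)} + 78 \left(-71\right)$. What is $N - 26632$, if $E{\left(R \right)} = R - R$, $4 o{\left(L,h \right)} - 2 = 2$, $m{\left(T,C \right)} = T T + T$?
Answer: $-32170$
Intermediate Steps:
$m{\left(T,C \right)} = T + T^{2}$ ($m{\left(T,C \right)} = T^{2} + T = T + T^{2}$)
$o{\left(L,h \right)} = 1$ ($o{\left(L,h \right)} = \frac{1}{2} + \frac{1}{4} \cdot 2 = \frac{1}{2} + \frac{1}{2} = 1$)
$E{\left(R \right)} = 0$
$N = -5538$ ($N = 0 + 78 \left(-71\right) = 0 - 5538 = -5538$)
$N - 26632 = -5538 - 26632 = -32170$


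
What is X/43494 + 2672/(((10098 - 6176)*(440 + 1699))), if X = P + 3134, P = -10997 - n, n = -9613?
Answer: 411034513/10135501057 ≈ 0.040554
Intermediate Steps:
P = -1384 (P = -10997 - 1*(-9613) = -10997 + 9613 = -1384)
X = 1750 (X = -1384 + 3134 = 1750)
X/43494 + 2672/(((10098 - 6176)*(440 + 1699))) = 1750/43494 + 2672/(((10098 - 6176)*(440 + 1699))) = 1750*(1/43494) + 2672/((3922*2139)) = 875/21747 + 2672/8389158 = 875/21747 + 2672*(1/8389158) = 875/21747 + 1336/4194579 = 411034513/10135501057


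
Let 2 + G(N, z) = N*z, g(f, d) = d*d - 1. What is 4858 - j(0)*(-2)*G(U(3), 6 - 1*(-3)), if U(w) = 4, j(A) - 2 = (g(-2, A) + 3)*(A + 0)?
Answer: 4994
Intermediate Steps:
g(f, d) = -1 + d² (g(f, d) = d² - 1 = -1 + d²)
j(A) = 2 + A*(2 + A²) (j(A) = 2 + ((-1 + A²) + 3)*(A + 0) = 2 + (2 + A²)*A = 2 + A*(2 + A²))
G(N, z) = -2 + N*z
4858 - j(0)*(-2)*G(U(3), 6 - 1*(-3)) = 4858 - (2 + 0³ + 2*0)*(-2)*(-2 + 4*(6 - 1*(-3))) = 4858 - (2 + 0 + 0)*(-2)*(-2 + 4*(6 + 3)) = 4858 - 2*(-2)*(-2 + 4*9) = 4858 - (-4)*(-2 + 36) = 4858 - (-4)*34 = 4858 - 1*(-136) = 4858 + 136 = 4994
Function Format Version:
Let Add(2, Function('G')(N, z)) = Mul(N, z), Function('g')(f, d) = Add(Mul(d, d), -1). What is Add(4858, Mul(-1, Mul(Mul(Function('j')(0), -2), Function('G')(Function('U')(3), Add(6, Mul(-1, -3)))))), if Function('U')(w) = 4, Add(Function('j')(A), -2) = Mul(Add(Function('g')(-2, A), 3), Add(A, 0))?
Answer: 4994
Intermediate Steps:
Function('g')(f, d) = Add(-1, Pow(d, 2)) (Function('g')(f, d) = Add(Pow(d, 2), -1) = Add(-1, Pow(d, 2)))
Function('j')(A) = Add(2, Mul(A, Add(2, Pow(A, 2)))) (Function('j')(A) = Add(2, Mul(Add(Add(-1, Pow(A, 2)), 3), Add(A, 0))) = Add(2, Mul(Add(2, Pow(A, 2)), A)) = Add(2, Mul(A, Add(2, Pow(A, 2)))))
Function('G')(N, z) = Add(-2, Mul(N, z))
Add(4858, Mul(-1, Mul(Mul(Function('j')(0), -2), Function('G')(Function('U')(3), Add(6, Mul(-1, -3)))))) = Add(4858, Mul(-1, Mul(Mul(Add(2, Pow(0, 3), Mul(2, 0)), -2), Add(-2, Mul(4, Add(6, Mul(-1, -3))))))) = Add(4858, Mul(-1, Mul(Mul(Add(2, 0, 0), -2), Add(-2, Mul(4, Add(6, 3)))))) = Add(4858, Mul(-1, Mul(Mul(2, -2), Add(-2, Mul(4, 9))))) = Add(4858, Mul(-1, Mul(-4, Add(-2, 36)))) = Add(4858, Mul(-1, Mul(-4, 34))) = Add(4858, Mul(-1, -136)) = Add(4858, 136) = 4994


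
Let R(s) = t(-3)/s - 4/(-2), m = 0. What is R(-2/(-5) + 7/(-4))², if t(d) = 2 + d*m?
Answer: 196/729 ≈ 0.26886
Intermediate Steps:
t(d) = 2 (t(d) = 2 + d*0 = 2 + 0 = 2)
R(s) = 2 + 2/s (R(s) = 2/s - 4/(-2) = 2/s - 4*(-½) = 2/s + 2 = 2 + 2/s)
R(-2/(-5) + 7/(-4))² = (2 + 2/(-2/(-5) + 7/(-4)))² = (2 + 2/(-2*(-⅕) + 7*(-¼)))² = (2 + 2/(⅖ - 7/4))² = (2 + 2/(-27/20))² = (2 + 2*(-20/27))² = (2 - 40/27)² = (14/27)² = 196/729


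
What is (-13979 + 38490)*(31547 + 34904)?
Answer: 1628780461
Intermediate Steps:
(-13979 + 38490)*(31547 + 34904) = 24511*66451 = 1628780461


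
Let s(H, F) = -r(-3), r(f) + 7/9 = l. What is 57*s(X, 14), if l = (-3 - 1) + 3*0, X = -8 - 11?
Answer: 817/3 ≈ 272.33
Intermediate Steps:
X = -19
l = -4 (l = -4 + 0 = -4)
r(f) = -43/9 (r(f) = -7/9 - 4 = -43/9)
s(H, F) = 43/9 (s(H, F) = -1*(-43/9) = 43/9)
57*s(X, 14) = 57*(43/9) = 817/3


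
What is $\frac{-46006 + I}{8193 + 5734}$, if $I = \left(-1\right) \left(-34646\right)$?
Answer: $- \frac{11360}{13927} \approx -0.81568$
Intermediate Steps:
$I = 34646$
$\frac{-46006 + I}{8193 + 5734} = \frac{-46006 + 34646}{8193 + 5734} = - \frac{11360}{13927}$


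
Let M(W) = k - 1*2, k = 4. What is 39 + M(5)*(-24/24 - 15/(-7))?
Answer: 289/7 ≈ 41.286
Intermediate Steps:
M(W) = 2 (M(W) = 4 - 1*2 = 4 - 2 = 2)
39 + M(5)*(-24/24 - 15/(-7)) = 39 + 2*(-24/24 - 15/(-7)) = 39 + 2*(-24*1/24 - 15*(-⅐)) = 39 + 2*(-1 + 15/7) = 39 + 2*(8/7) = 39 + 16/7 = 289/7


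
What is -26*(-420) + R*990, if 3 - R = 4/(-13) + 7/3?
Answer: 154500/13 ≈ 11885.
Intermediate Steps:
R = 38/39 (R = 3 - (4/(-13) + 7/3) = 3 - (4*(-1/13) + 7*(⅓)) = 3 - (-4/13 + 7/3) = 3 - 1*79/39 = 3 - 79/39 = 38/39 ≈ 0.97436)
-26*(-420) + R*990 = -26*(-420) + (38/39)*990 = 10920 + 12540/13 = 154500/13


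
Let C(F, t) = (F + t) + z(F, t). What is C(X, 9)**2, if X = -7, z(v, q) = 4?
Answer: 36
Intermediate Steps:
C(F, t) = 4 + F + t (C(F, t) = (F + t) + 4 = 4 + F + t)
C(X, 9)**2 = (4 - 7 + 9)**2 = 6**2 = 36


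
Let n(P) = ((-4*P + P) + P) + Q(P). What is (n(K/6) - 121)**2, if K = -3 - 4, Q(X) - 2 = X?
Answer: 499849/36 ≈ 13885.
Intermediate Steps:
Q(X) = 2 + X
K = -7
n(P) = 2 - P (n(P) = ((-4*P + P) + P) + (2 + P) = (-3*P + P) + (2 + P) = -2*P + (2 + P) = 2 - P)
(n(K/6) - 121)**2 = ((2 - (-7)/6) - 121)**2 = ((2 - 1*(-7/6)) - 121)**2 = ((2 + 7/6) - 121)**2 = (19/6 - 121)**2 = (-707/6)**2 = 499849/36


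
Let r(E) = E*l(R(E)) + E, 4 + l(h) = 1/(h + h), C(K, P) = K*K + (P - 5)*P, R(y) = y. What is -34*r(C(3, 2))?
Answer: 289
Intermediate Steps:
C(K, P) = K² + P*(-5 + P) (C(K, P) = K² + (-5 + P)*P = K² + P*(-5 + P))
l(h) = -4 + 1/(2*h) (l(h) = -4 + 1/(h + h) = -4 + 1/(2*h))
r(E) = E + E*(-4 + 1/(2*E)) (r(E) = E*(-4 + 1/(2*E)) + E = E + E*(-4 + 1/(2*E)))
-34*r(C(3, 2)) = -34*(½ - 3*(3² + 2² - 5*2)) = -34*(½ - 3*(9 + 4 - 10)) = -34*(½ - 3*3) = -34*(½ - 9) = -34*(-17/2) = 289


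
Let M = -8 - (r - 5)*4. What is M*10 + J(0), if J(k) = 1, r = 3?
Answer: 1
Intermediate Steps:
M = 0 (M = -8 - (3 - 5)*4 = -8 - (-2)*4 = -8 - 1*(-8) = -8 + 8 = 0)
M*10 + J(0) = 0*10 + 1 = 0 + 1 = 1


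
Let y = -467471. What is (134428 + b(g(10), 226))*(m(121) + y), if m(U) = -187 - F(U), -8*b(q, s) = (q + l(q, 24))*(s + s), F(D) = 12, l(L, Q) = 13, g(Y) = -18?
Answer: -63000059535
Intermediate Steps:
b(q, s) = -s*(13 + q)/4 (b(q, s) = -(q + 13)*(s + s)/8 = -(13 + q)*2*s/8 = -s*(13 + q)/4)
m(U) = -199 (m(U) = -187 - 1*12 = -187 - 12 = -199)
(134428 + b(g(10), 226))*(m(121) + y) = (134428 - ¼*226*(13 - 18))*(-199 - 467471) = (134428 - ¼*226*(-5))*(-467670) = (134428 + 565/2)*(-467670) = (269421/2)*(-467670) = -63000059535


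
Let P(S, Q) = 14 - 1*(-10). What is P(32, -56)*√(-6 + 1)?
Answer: 24*I*√5 ≈ 53.666*I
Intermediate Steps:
P(S, Q) = 24 (P(S, Q) = 14 + 10 = 24)
P(32, -56)*√(-6 + 1) = 24*√(-6 + 1) = 24*√(-5) = 24*(I*√5) = 24*I*√5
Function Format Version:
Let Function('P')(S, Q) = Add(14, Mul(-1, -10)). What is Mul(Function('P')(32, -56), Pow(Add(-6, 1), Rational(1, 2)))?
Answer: Mul(24, I, Pow(5, Rational(1, 2))) ≈ Mul(53.666, I)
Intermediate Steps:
Function('P')(S, Q) = 24 (Function('P')(S, Q) = Add(14, 10) = 24)
Mul(Function('P')(32, -56), Pow(Add(-6, 1), Rational(1, 2))) = Mul(24, Pow(Add(-6, 1), Rational(1, 2))) = Mul(24, Pow(-5, Rational(1, 2))) = Mul(24, Mul(I, Pow(5, Rational(1, 2)))) = Mul(24, I, Pow(5, Rational(1, 2)))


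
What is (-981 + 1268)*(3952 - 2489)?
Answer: 419881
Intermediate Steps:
(-981 + 1268)*(3952 - 2489) = 287*1463 = 419881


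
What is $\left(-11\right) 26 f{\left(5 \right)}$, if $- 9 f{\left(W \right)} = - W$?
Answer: $- \frac{1430}{9} \approx -158.89$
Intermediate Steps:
$f{\left(W \right)} = \frac{W}{9}$ ($f{\left(W \right)} = - \frac{\left(-1\right) W}{9} = \frac{W}{9}$)
$\left(-11\right) 26 f{\left(5 \right)} = \left(-11\right) 26 \cdot \frac{1}{9} \cdot 5 = \left(-286\right) \frac{5}{9} = - \frac{1430}{9}$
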